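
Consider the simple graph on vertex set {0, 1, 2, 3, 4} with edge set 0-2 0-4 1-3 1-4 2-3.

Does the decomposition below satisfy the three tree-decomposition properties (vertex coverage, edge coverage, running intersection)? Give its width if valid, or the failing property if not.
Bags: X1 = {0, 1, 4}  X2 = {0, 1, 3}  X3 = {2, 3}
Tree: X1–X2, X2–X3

No — edge (0,2) lies in no bag.

A tree decomposition must satisfy three properties: every vertex lies in some bag; for every edge, both endpoints lie together in some bag; and for every vertex, the bags containing it form a connected subtree. Here edge (0,2) lies in no bag, so the decomposition is invalid.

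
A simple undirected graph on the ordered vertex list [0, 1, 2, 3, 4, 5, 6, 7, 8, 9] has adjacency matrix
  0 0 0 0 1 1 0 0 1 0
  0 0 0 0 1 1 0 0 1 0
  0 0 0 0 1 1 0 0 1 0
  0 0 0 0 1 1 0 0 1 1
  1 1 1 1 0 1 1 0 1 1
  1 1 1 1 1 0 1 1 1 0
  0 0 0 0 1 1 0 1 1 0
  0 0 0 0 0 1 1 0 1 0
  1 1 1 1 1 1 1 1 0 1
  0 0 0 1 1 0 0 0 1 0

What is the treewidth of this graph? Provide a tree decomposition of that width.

Treewidth 3.
Bags: B1 = {0, 4, 5, 8}  B2 = {4, 5, 6, 8}  B3 = {2, 4, 5, 8}  B4 = {3, 4, 5, 8}  B5 = {3, 4, 8, 9}  B6 = {5, 6, 7, 8}  B7 = {1, 4, 5, 8}
Tree: B1–B2, B1–B3, B2–B4, B4–B5, B2–B6, B2–B7

Every bag has size at most 4, so the width is 4 − 1 = 3 and tw(G) ≤ 3. Conversely, {3, 4, 8, 9} is a clique of size 4, and the vertices of any clique must share a bag in every tree decomposition; so some bag has ≥ 4 vertices and tw(G) ≥ 3. The upper and lower bounds meet at 3, so that is the treewidth.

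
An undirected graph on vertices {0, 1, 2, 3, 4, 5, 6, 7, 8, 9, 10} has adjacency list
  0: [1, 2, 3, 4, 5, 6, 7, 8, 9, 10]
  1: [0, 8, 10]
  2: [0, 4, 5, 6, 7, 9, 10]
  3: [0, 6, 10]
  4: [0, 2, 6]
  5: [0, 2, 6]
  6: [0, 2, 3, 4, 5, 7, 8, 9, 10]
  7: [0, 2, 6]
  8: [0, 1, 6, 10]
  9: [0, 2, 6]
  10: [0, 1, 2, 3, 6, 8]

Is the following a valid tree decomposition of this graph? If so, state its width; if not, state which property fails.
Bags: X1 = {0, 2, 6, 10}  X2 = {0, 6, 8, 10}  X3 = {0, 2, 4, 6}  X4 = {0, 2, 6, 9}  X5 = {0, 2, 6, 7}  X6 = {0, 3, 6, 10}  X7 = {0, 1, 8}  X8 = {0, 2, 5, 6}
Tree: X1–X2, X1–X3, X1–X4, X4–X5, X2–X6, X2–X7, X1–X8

No — edge (10,1) lies in no bag.

A tree decomposition must satisfy three properties: every vertex lies in some bag; for every edge, both endpoints lie together in some bag; and for every vertex, the bags containing it form a connected subtree. Here edge (10,1) lies in no bag, so the decomposition is invalid.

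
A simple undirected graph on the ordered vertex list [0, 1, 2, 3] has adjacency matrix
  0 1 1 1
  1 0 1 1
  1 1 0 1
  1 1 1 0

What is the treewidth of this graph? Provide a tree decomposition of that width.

A single bag containing all 4 vertices is trivially a valid decomposition of width 3. Conversely, {0, 1, 2, 3} is a clique of size 4, and the vertices of any clique must share a bag in every tree decomposition; so some bag has ≥ 4 vertices and tw(G) ≥ 3. Therefore the treewidth is 3.

Treewidth 3.
One optimal decomposition is:
Bags: B1 = {0, 1, 2, 3}
Tree: (single bag)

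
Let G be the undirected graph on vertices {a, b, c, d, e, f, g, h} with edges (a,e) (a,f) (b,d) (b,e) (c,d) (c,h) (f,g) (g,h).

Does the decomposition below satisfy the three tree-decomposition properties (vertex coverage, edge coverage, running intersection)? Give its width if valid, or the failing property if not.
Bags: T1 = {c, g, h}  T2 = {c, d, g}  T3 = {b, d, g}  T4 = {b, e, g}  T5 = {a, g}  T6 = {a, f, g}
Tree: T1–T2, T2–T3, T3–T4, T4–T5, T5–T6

A tree decomposition must satisfy three properties: every vertex lies in some bag; for every edge, both endpoints lie together in some bag; and for every vertex, the bags containing it form a connected subtree. Here edge (e,a) lies in no bag, so the decomposition is invalid.

No — edge (e,a) lies in no bag.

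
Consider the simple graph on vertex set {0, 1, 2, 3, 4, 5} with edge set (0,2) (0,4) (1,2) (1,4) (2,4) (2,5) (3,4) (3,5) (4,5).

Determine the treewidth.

A width-2 tree decomposition is:
Bags: B1 = {1, 2, 4}  B2 = {0, 2, 4}  B3 = {2, 4, 5}  B4 = {3, 4, 5}
Tree: B1–B2, B2–B3, B3–B4
The largest bag has 3 vertices, giving width 2; this decomposition certifies tw(G) ≤ 2. On the other hand G contains the 3-clique {0, 2, 4}. A clique must lie in a single bag of any decomposition, so no decomposition can have width below 2. The upper and lower bounds meet at 2, so that is the treewidth.

2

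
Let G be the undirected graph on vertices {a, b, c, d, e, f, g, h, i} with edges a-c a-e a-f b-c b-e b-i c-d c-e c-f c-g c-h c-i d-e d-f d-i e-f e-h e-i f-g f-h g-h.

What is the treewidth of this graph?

3

A width-3 tree decomposition is:
Bags: B1 = {c, d, e, i}  B2 = {c, d, e, f}  B3 = {c, e, f, h}  B4 = {b, c, e, i}  B5 = {a, c, e, f}  B6 = {c, f, g, h}
Tree: B1–B2, B2–B3, B1–B4, B2–B5, B3–B6
Each bag holds 4 vertices, so the decomposition has width 3, which upper-bounds the treewidth. Conversely, {c, f, g, h} is a clique of size 4, and the vertices of any clique must share a bag in every tree decomposition; so some bag has ≥ 4 vertices and tw(G) ≥ 3. Therefore the treewidth is 3.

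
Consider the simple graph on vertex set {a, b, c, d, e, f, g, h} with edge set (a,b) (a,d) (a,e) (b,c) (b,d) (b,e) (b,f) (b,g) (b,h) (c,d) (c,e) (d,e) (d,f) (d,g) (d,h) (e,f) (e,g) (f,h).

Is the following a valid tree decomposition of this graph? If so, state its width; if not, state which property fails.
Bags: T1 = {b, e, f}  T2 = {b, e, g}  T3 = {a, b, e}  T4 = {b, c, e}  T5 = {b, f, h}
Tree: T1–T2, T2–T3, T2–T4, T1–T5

A tree decomposition must satisfy three properties: every vertex lies in some bag; for every edge, both endpoints lie together in some bag; and for every vertex, the bags containing it form a connected subtree. Here vertex d appears in no bag, so the decomposition is invalid.

No — vertex d appears in no bag.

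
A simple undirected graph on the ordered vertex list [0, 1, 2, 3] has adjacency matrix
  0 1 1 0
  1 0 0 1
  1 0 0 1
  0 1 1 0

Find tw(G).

A width-2 tree decomposition is:
Bags: B1 = {0, 2, 3}  B2 = {0, 1, 3}
Tree: B1–B2
The largest bag has 3 vertices, giving width 2; this decomposition certifies tw(G) ≤ 2. The edges 0–2–3–1–0 form a cycle, so G is not a tree and its treewidth is at least 2. The upper and lower bounds meet at 2, so that is the treewidth.

2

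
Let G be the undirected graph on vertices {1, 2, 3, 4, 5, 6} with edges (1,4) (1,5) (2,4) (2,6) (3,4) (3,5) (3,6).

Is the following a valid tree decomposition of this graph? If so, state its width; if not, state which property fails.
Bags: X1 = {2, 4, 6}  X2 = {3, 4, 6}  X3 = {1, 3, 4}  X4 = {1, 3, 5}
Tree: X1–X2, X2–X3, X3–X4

Yes; width 2.

Checking the three conditions: (i) the bags cover all of {1, 2, 3, 4, 5, 6}; (ii) for each edge, some bag contains both endpoints; (iii) the bags containing any fixed vertex form a subtree. All hold, so the decomposition is valid with width 3 − 1 = 2.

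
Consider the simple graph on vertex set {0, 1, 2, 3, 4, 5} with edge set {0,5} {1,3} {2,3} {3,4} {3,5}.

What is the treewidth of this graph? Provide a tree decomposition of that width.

The largest bag has 2 vertices, giving width 1; this decomposition certifies tw(G) ≤ 1. Since G has at least one edge (e.g. 5–0), it is not an edgeless graph, so tw(G) ≥ 1. The upper and lower bounds meet at 1, so that is the treewidth.

Treewidth 1.
Bags: B1 = {0, 5}  B2 = {3, 5}  B3 = {2, 3}  B4 = {3, 4}  B5 = {1, 3}
Tree: B1–B2, B2–B3, B3–B4, B3–B5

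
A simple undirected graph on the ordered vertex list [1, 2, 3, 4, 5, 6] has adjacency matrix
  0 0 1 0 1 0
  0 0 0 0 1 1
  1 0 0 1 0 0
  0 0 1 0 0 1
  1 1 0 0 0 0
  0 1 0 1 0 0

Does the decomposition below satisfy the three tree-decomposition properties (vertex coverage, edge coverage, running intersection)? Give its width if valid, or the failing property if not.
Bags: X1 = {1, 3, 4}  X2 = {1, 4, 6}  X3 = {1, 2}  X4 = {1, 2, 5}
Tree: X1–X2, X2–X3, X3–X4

No — edge (6,2) lies in no bag.

A tree decomposition must satisfy three properties: every vertex lies in some bag; for every edge, both endpoints lie together in some bag; and for every vertex, the bags containing it form a connected subtree. Here edge (6,2) lies in no bag, so the decomposition is invalid.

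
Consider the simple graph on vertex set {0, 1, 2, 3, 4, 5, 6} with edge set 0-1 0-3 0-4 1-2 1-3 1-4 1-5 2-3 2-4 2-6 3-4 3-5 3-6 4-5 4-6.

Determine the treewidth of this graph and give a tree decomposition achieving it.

Treewidth 3.
One such decomposition:
Bags: B1 = {2, 3, 4, 6}  B2 = {1, 2, 3, 4}  B3 = {0, 1, 3, 4}  B4 = {1, 3, 4, 5}
Tree: B1–B2, B2–B3, B2–B4

The largest bag has 4 vertices, giving width 3; this decomposition certifies tw(G) ≤ 3. For the lower bound, the 4 vertices {0, 1, 3, 4} are pairwise adjacent, and any tree decomposition puts a clique entirely inside one bag — forcing width ≥ 3. Hence tw(G) = 3 exactly.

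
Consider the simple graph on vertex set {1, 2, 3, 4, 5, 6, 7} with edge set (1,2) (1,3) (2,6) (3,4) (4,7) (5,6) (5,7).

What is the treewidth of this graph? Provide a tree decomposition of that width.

Treewidth 2.
Bags: B1 = {4, 5, 7}  B2 = {3, 4, 5}  B3 = {1, 3, 5}  B4 = {1, 2, 5}  B5 = {2, 5, 6}
Tree: B1–B2, B2–B3, B3–B4, B4–B5

Each bag holds 3 vertices, so the decomposition has width 2, which upper-bounds the treewidth. The edges 5–7–4–3–1–2–6–5 form a cycle, so G is not a tree and its treewidth is at least 2. The upper and lower bounds meet at 2, so that is the treewidth.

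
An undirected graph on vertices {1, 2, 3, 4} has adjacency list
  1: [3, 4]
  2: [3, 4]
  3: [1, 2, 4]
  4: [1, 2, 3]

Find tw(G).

A width-2 tree decomposition is:
Bags: B1 = {2, 3, 4}  B2 = {1, 3, 4}
Tree: B1–B2
The largest bag has 3 vertices, giving width 2; this decomposition certifies tw(G) ≤ 2. Conversely, {1, 3, 4} is a clique of size 3, and the vertices of any clique must share a bag in every tree decomposition; so some bag has ≥ 3 vertices and tw(G) ≥ 2. Combining the bounds, tw(G) = 2.

2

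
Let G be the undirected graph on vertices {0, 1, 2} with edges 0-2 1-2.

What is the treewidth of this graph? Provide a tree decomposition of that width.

Treewidth 1.
One such decomposition:
Bags: B1 = {0, 2}  B2 = {1, 2}
Tree: B1–B2

The largest bag has 2 vertices, giving width 1; this decomposition certifies tw(G) ≤ 1. Any graph with an edge has treewidth ≥ 1, and G has the edge 0–2. Combining the bounds, tw(G) = 1.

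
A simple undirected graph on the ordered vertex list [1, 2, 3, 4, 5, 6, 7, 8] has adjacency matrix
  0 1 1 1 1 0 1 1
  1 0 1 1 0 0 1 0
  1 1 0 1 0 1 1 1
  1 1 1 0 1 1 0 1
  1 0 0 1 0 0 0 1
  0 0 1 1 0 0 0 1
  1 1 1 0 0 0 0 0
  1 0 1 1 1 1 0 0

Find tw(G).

3

A width-3 tree decomposition is:
Bags: B1 = {1, 2, 3, 4}  B2 = {1, 3, 4, 8}  B3 = {3, 4, 6, 8}  B4 = {1, 4, 5, 8}  B5 = {1, 2, 3, 7}
Tree: B1–B2, B2–B3, B2–B4, B1–B5
Every bag has size at most 4, so the width is 4 − 1 = 3 and tw(G) ≤ 3. For the lower bound, the 4 vertices {1, 3, 4, 8} are pairwise adjacent, and any tree decomposition puts a clique entirely inside one bag — forcing width ≥ 3. Therefore the treewidth is 3.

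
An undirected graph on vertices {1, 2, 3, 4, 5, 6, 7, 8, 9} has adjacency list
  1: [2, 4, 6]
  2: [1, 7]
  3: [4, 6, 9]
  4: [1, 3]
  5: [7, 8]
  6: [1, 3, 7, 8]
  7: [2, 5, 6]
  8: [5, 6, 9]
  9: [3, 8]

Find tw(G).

3

A width-3 tree decomposition is:
Bags: B1 = {5, 7, 8, 9}  B2 = {6, 7, 8, 9}  B3 = {3, 6, 7, 9}  B4 = {2, 3, 6, 7}  B5 = {1, 2, 3, 6}  B6 = {1, 2, 3, 4}
Tree: B1–B2, B2–B3, B3–B4, B4–B5, B5–B6
Every bag has size at most 4, so the width is 4 − 1 = 3 and tw(G) ≤ 3. For the lower bound: the 4 vertex sets {5,8,9}, {7}, {6}, {1,2,3,4} are disjoint, each induces a connected subgraph, and every pair is joined by at least one edge of G. Contracting each set to a single vertex therefore yields K_{4} as a minor, and since treewidth is minor-monotone, tw(G) ≥ tw(K_{4}) = 3. Combining the bounds, tw(G) = 3.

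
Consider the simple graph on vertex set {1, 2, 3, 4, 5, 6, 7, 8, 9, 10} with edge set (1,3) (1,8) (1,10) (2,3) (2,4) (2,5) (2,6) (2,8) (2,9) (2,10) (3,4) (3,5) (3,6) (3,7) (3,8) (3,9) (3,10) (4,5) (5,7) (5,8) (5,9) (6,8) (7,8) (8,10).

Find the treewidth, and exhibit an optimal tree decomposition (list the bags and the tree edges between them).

Each bag holds 4 vertices, so the decomposition has width 3, which upper-bounds the treewidth. On the other hand G contains the 4-clique {1, 3, 8, 10}. A clique must lie in a single bag of any decomposition, so no decomposition can have width below 3. Hence tw(G) = 3 exactly.

Treewidth 3.
One such decomposition:
Bags: B1 = {2, 3, 6, 8}  B2 = {2, 3, 5, 8}  B3 = {2, 3, 8, 10}  B4 = {2, 3, 5, 9}  B5 = {1, 3, 8, 10}  B6 = {2, 3, 4, 5}  B7 = {3, 5, 7, 8}
Tree: B1–B2, B2–B3, B2–B4, B3–B5, B4–B6, B2–B7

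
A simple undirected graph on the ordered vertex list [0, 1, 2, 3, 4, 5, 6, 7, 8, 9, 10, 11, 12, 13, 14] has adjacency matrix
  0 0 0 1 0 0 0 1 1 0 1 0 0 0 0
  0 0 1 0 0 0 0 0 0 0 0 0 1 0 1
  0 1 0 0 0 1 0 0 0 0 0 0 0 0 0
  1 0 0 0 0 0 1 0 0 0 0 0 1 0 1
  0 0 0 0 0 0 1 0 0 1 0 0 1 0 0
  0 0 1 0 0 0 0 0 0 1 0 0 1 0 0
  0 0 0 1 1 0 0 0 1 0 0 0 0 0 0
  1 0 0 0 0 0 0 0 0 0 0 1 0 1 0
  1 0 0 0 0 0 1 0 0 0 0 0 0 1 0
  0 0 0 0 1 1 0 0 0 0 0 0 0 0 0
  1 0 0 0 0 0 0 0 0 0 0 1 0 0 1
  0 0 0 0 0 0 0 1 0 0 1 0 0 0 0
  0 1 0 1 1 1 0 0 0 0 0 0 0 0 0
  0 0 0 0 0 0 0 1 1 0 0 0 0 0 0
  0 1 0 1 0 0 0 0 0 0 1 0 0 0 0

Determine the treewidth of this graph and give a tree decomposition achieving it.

Treewidth 3.
One such decomposition:
Bags: B1 = {7, 8, 11, 13}  B2 = {0, 7, 8, 11}  B3 = {0, 8, 10, 11}  B4 = {0, 6, 8, 10}  B5 = {0, 3, 6, 10}  B6 = {3, 6, 10, 14}  B7 = {3, 4, 6, 14}  B8 = {3, 4, 12, 14}  B9 = {1, 4, 12, 14}  B10 = {1, 4, 9, 12}  B11 = {1, 5, 9, 12}  B12 = {1, 2, 5, 9}
Tree: B1–B2, B2–B3, B3–B4, B4–B5, B5–B6, B6–B7, B7–B8, B8–B9, B9–B10, B10–B11, B11–B12

The largest bag has 4 vertices, giving width 3; this decomposition certifies tw(G) ≤ 3. For the lower bound: the 4 vertex sets {7,11,13}, {8}, {0}, {3,6,10,14} are disjoint, each induces a connected subgraph, and every pair is joined by at least one edge of G. Contracting each set to a single vertex therefore yields K_{4} as a minor, and since treewidth is minor-monotone, tw(G) ≥ tw(K_{4}) = 3. Therefore the treewidth is 3.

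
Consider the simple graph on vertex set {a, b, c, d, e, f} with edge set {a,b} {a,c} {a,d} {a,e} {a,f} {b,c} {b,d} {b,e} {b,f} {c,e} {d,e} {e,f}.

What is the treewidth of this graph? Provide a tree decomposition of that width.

Treewidth 3.
One such decomposition:
Bags: B1 = {a, b, e, f}  B2 = {a, b, c, e}  B3 = {a, b, d, e}
Tree: B1–B2, B1–B3

Every bag has size at most 4, so the width is 4 − 1 = 3 and tw(G) ≤ 3. Conversely, {a, b, d, e} is a clique of size 4, and the vertices of any clique must share a bag in every tree decomposition; so some bag has ≥ 4 vertices and tw(G) ≥ 3. The upper and lower bounds meet at 3, so that is the treewidth.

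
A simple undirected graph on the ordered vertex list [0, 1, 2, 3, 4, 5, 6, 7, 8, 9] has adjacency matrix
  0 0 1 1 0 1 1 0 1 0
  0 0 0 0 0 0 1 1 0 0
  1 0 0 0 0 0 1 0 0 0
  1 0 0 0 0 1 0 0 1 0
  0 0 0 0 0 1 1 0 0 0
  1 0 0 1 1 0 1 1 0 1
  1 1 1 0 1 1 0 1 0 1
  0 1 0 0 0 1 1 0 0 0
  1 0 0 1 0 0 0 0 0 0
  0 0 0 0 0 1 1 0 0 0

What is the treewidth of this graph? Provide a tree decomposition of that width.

Each bag holds 3 vertices, so the decomposition has width 2, which upper-bounds the treewidth. On the other hand G contains the 3-clique {0, 3, 8}. A clique must lie in a single bag of any decomposition, so no decomposition can have width below 2. Combining the bounds, tw(G) = 2.

Treewidth 2.
One optimal decomposition is:
Bags: B1 = {0, 5, 6}  B2 = {0, 3, 5}  B3 = {5, 6, 9}  B4 = {0, 2, 6}  B5 = {5, 6, 7}  B6 = {0, 3, 8}  B7 = {4, 5, 6}  B8 = {1, 6, 7}
Tree: B1–B2, B1–B3, B1–B4, B1–B5, B2–B6, B1–B7, B5–B8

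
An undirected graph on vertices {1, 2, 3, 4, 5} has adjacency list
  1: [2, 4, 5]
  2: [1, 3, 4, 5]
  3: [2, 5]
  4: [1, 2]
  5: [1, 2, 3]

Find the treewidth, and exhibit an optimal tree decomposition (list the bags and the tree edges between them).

Treewidth 2.
One optimal decomposition is:
Bags: B1 = {1, 2, 4}  B2 = {1, 2, 5}  B3 = {2, 3, 5}
Tree: B1–B2, B2–B3

Every bag has size at most 3, so the width is 3 − 1 = 2 and tw(G) ≤ 2. For the lower bound, the 3 vertices {1, 2, 4} are pairwise adjacent, and any tree decomposition puts a clique entirely inside one bag — forcing width ≥ 2. Combining the bounds, tw(G) = 2.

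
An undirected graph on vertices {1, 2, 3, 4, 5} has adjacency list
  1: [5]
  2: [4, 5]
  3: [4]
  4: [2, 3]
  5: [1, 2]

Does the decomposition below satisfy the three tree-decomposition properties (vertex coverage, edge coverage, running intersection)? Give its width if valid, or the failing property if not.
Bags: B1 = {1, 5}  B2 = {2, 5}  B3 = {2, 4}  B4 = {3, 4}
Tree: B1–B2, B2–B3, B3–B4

Yes; width 1.

Checking the three conditions: (i) the bags cover all of {1, 2, 3, 4, 5}; (ii) for each edge, some bag contains both endpoints; (iii) the bags containing any fixed vertex form a subtree. All hold, so the decomposition is valid with width 2 − 1 = 1.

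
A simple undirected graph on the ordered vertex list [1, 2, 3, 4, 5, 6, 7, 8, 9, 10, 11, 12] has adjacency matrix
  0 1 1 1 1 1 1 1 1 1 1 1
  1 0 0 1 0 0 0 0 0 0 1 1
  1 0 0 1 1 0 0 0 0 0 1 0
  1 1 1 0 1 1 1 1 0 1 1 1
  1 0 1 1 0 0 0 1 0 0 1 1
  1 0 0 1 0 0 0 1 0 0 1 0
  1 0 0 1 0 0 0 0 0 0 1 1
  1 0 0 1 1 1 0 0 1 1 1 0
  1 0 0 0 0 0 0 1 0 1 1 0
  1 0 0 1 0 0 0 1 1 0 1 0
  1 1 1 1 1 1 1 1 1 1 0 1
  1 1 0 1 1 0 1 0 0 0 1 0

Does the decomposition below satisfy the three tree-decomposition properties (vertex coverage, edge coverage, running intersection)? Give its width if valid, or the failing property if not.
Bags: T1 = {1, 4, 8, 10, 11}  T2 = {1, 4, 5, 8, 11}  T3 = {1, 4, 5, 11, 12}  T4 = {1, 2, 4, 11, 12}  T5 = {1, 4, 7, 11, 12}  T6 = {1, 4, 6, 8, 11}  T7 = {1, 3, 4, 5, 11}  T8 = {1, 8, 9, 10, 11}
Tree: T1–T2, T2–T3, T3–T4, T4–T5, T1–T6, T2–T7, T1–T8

Yes; width 4.

Every vertex of G appears in some bag (union = {1, 2, 3, 4, 5, 6, 7, 8, 9, 10, 11, 12}); every edge is covered by a bag; and for each vertex v the set of bags containing v is connected in the bag tree. The decomposition is therefore valid. The largest bag has 5 vertices, so the width is 4.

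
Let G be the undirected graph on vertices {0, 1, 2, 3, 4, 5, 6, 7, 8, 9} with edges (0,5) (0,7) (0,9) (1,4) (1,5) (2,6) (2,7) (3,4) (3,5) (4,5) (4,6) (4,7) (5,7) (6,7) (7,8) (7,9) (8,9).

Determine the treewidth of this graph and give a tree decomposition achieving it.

The largest bag has 3 vertices, giving width 2; this decomposition certifies tw(G) ≤ 2. On the other hand G contains the 3-clique {1, 4, 5}. A clique must lie in a single bag of any decomposition, so no decomposition can have width below 2. Hence tw(G) = 2 exactly.

Treewidth 2.
One optimal decomposition is:
Bags: B1 = {4, 6, 7}  B2 = {4, 5, 7}  B3 = {1, 4, 5}  B4 = {3, 4, 5}  B5 = {2, 6, 7}  B6 = {0, 5, 7}  B7 = {0, 7, 9}  B8 = {7, 8, 9}
Tree: B1–B2, B2–B3, B2–B4, B1–B5, B2–B6, B6–B7, B7–B8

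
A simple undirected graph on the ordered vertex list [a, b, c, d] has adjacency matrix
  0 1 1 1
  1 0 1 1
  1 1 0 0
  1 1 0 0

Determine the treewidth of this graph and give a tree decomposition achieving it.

Each bag holds 3 vertices, so the decomposition has width 2, which upper-bounds the treewidth. On the other hand G contains the 3-clique {a, b, d}. A clique must lie in a single bag of any decomposition, so no decomposition can have width below 2. The upper and lower bounds meet at 2, so that is the treewidth.

Treewidth 2.
Bags: B1 = {a, b, c}  B2 = {a, b, d}
Tree: B1–B2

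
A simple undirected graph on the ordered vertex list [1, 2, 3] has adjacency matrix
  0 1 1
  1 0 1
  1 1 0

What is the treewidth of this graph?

A width-2 tree decomposition is:
Bags: B1 = {1, 2, 3}
Tree: (single bag)
With just one bag of size 3, the width is 3 − 1 = 2, so tw(G) ≤ 2. On the other hand G contains the 3-clique {1, 2, 3}. A clique must lie in a single bag of any decomposition, so no decomposition can have width below 2. Therefore the treewidth is 2.

2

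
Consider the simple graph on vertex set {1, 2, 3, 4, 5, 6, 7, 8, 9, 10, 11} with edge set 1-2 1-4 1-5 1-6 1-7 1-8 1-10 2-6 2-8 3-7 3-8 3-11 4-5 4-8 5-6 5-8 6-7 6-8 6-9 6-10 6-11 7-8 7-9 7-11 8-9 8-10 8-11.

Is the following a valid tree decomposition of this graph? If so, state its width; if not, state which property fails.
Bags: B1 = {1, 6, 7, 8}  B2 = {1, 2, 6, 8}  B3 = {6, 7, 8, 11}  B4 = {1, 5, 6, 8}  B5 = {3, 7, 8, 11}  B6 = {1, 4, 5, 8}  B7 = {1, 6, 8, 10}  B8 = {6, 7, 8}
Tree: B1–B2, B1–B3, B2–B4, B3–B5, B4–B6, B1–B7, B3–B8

A tree decomposition must satisfy three properties: every vertex lies in some bag; for every edge, both endpoints lie together in some bag; and for every vertex, the bags containing it form a connected subtree. Here vertex 9 appears in no bag, so the decomposition is invalid.

No — vertex 9 appears in no bag.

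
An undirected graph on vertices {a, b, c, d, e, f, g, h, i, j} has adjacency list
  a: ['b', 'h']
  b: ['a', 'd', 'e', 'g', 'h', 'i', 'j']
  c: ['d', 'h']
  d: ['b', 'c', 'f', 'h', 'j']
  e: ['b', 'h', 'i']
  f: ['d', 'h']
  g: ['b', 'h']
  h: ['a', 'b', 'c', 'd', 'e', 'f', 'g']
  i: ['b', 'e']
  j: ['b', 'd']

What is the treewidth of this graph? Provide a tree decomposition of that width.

Treewidth 2.
Bags: B1 = {d, f, h}  B2 = {b, d, h}  B3 = {b, e, h}  B4 = {b, d, j}  B5 = {a, b, h}  B6 = {c, d, h}  B7 = {b, g, h}  B8 = {b, e, i}
Tree: B1–B2, B2–B3, B2–B4, B2–B5, B1–B6, B2–B7, B3–B8

The largest bag has 3 vertices, giving width 2; this decomposition certifies tw(G) ≤ 2. Conversely, {b, d, j} is a clique of size 3, and the vertices of any clique must share a bag in every tree decomposition; so some bag has ≥ 3 vertices and tw(G) ≥ 2. Combining the bounds, tw(G) = 2.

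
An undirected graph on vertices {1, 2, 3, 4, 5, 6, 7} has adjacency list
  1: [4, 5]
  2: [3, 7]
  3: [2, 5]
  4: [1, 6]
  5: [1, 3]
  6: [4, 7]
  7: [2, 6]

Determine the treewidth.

2

A width-2 tree decomposition is:
Bags: B1 = {1, 4, 6}  B2 = {1, 5, 6}  B3 = {3, 5, 6}  B4 = {2, 3, 6}  B5 = {2, 6, 7}
Tree: B1–B2, B2–B3, B3–B4, B4–B5
Every bag has size at most 3, so the width is 3 − 1 = 2 and tw(G) ≤ 2. The edges 6–4–1–5–3–2–7–6 form a cycle, so G is not a tree and its treewidth is at least 2. Therefore the treewidth is 2.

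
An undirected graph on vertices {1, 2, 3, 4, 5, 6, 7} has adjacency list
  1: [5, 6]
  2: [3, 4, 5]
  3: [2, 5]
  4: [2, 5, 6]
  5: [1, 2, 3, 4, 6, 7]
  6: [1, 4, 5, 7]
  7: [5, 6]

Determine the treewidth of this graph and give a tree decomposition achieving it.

Every bag has size at most 3, so the width is 3 − 1 = 2 and tw(G) ≤ 2. On the other hand G contains the 3-clique {2, 3, 5}. A clique must lie in a single bag of any decomposition, so no decomposition can have width below 2. Combining the bounds, tw(G) = 2.

Treewidth 2.
One optimal decomposition is:
Bags: B1 = {5, 6, 7}  B2 = {1, 5, 6}  B3 = {4, 5, 6}  B4 = {2, 4, 5}  B5 = {2, 3, 5}
Tree: B1–B2, B2–B3, B3–B4, B4–B5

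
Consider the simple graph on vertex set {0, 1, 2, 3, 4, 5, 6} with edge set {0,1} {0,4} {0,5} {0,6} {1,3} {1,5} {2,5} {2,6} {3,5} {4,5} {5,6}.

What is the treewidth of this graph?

A width-2 tree decomposition is:
Bags: B1 = {0, 4, 5}  B2 = {0, 1, 5}  B3 = {0, 5, 6}  B4 = {2, 5, 6}  B5 = {1, 3, 5}
Tree: B1–B2, B1–B3, B3–B4, B2–B5
Every bag has size at most 3, so the width is 3 − 1 = 2 and tw(G) ≤ 2. Conversely, {0, 1, 5} is a clique of size 3, and the vertices of any clique must share a bag in every tree decomposition; so some bag has ≥ 3 vertices and tw(G) ≥ 2. Hence tw(G) = 2 exactly.

2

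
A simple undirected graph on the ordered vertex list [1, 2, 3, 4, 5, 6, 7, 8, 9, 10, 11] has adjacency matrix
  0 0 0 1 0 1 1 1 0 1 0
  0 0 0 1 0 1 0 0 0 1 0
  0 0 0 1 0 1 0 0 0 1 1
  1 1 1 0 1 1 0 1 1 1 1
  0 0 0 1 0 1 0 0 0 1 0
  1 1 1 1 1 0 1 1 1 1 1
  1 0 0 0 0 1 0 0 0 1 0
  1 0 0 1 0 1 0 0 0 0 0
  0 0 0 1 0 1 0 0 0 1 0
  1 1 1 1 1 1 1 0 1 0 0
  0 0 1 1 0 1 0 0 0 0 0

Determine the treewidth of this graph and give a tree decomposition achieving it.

The largest bag has 4 vertices, giving width 3; this decomposition certifies tw(G) ≤ 3. On the other hand G contains the 4-clique {1, 4, 6, 8}. A clique must lie in a single bag of any decomposition, so no decomposition can have width below 3. Hence tw(G) = 3 exactly.

Treewidth 3.
Bags: B1 = {4, 5, 6, 10}  B2 = {1, 4, 6, 10}  B3 = {1, 4, 6, 8}  B4 = {3, 4, 6, 10}  B5 = {1, 6, 7, 10}  B6 = {4, 6, 9, 10}  B7 = {3, 4, 6, 11}  B8 = {2, 4, 6, 10}
Tree: B1–B2, B2–B3, B1–B4, B2–B5, B4–B6, B4–B7, B1–B8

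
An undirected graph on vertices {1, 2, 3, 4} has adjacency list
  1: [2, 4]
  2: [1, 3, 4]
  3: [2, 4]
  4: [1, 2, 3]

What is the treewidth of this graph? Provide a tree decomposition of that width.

Treewidth 2.
One optimal decomposition is:
Bags: B1 = {2, 3, 4}  B2 = {1, 2, 4}
Tree: B1–B2

Each bag holds 3 vertices, so the decomposition has width 2, which upper-bounds the treewidth. For the lower bound, the 3 vertices {1, 2, 4} are pairwise adjacent, and any tree decomposition puts a clique entirely inside one bag — forcing width ≥ 2. The upper and lower bounds meet at 2, so that is the treewidth.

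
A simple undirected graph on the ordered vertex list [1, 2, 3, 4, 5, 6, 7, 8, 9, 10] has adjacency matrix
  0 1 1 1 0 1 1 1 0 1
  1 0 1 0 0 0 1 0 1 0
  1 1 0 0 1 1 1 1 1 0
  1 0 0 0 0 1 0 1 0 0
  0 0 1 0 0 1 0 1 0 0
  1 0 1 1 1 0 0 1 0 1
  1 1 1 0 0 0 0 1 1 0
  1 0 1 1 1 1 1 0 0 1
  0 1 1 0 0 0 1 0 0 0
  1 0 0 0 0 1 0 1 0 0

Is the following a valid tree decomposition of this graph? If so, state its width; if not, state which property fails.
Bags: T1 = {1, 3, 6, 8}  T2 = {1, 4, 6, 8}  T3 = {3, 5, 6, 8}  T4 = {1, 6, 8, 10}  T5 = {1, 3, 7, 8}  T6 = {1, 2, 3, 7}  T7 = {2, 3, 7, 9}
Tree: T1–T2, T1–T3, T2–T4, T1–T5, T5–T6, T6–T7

Yes; width 3.

Every vertex of G appears in some bag (union = {1, 2, 3, 4, 5, 6, 7, 8, 9, 10}); every edge is covered by a bag; and for each vertex v the set of bags containing v is connected in the bag tree. The decomposition is therefore valid. The largest bag has 4 vertices, so the width is 3.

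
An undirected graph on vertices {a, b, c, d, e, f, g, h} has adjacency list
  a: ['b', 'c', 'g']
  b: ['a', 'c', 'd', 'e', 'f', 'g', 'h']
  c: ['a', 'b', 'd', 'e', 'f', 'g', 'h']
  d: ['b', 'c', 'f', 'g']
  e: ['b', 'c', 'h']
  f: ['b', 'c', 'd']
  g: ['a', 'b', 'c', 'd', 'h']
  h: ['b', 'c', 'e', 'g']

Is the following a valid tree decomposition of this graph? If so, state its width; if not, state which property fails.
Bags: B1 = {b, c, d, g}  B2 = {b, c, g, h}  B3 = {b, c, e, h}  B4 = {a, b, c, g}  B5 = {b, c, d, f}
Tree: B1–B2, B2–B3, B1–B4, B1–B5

Yes; width 3.

Vertex coverage: the bags together contain {a, b, c, d, e, f, g, h}, the full vertex set. Edge coverage: each edge of G has both endpoints in at least one bag. Running intersection: for every vertex, the bags containing it form a connected subtree. All three properties hold, so this is a valid tree decomposition of width max|bag| − 1 = 3, and hence tw(G) ≤ 3.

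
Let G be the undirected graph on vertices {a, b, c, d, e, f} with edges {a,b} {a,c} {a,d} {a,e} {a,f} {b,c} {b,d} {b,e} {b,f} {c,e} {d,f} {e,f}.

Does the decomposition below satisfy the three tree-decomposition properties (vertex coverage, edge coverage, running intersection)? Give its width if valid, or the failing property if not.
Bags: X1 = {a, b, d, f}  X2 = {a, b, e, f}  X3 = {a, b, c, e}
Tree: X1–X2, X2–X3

Checking the three conditions: (i) the bags cover all of {a, b, c, d, e, f}; (ii) for each edge, some bag contains both endpoints; (iii) the bags containing any fixed vertex form a subtree. All hold, so the decomposition is valid with width 4 − 1 = 3.

Yes; width 3.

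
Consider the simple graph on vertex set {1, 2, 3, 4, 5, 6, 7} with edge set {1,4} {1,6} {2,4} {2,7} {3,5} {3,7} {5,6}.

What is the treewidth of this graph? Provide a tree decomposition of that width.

Treewidth 2.
One optimal decomposition is:
Bags: B1 = {2, 3, 7}  B2 = {2, 3, 5}  B3 = {2, 5, 6}  B4 = {1, 2, 6}  B5 = {1, 2, 4}
Tree: B1–B2, B2–B3, B3–B4, B4–B5

Each bag holds 3 vertices, so the decomposition has width 2, which upper-bounds the treewidth. Since 2–7–3–5–6–1–4–2 is a cycle in G, G is not acyclic. Forests are exactly the graphs of treewidth ≤ 1, so tw(G) ≥ 2. Therefore the treewidth is 2.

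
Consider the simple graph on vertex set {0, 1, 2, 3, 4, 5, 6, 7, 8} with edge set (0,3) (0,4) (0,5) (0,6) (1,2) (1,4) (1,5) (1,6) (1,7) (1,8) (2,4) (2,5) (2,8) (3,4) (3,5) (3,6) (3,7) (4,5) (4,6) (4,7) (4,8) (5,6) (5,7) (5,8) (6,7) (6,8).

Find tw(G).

4

A width-4 tree decomposition is:
Bags: B1 = {1, 4, 5, 6, 8}  B2 = {1, 4, 5, 6, 7}  B3 = {3, 4, 5, 6, 7}  B4 = {0, 3, 4, 5, 6}  B5 = {1, 2, 4, 5, 8}
Tree: B1–B2, B2–B3, B3–B4, B1–B5
Every bag has size at most 5, so the width is 5 − 1 = 4 and tw(G) ≤ 4. On the other hand G contains the 5-clique {1, 2, 4, 5, 8}. A clique must lie in a single bag of any decomposition, so no decomposition can have width below 4. Therefore the treewidth is 4.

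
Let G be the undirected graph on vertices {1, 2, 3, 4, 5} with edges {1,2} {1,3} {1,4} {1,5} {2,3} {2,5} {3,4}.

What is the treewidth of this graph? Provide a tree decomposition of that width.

Treewidth 2.
One such decomposition:
Bags: B1 = {1, 3, 4}  B2 = {1, 2, 3}  B3 = {1, 2, 5}
Tree: B1–B2, B2–B3

The largest bag has 3 vertices, giving width 2; this decomposition certifies tw(G) ≤ 2. On the other hand G contains the 3-clique {1, 2, 3}. A clique must lie in a single bag of any decomposition, so no decomposition can have width below 2. Hence tw(G) = 2 exactly.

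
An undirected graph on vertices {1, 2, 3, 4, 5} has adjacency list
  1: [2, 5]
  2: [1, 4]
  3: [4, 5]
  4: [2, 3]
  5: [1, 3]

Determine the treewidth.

2

A width-2 tree decomposition is:
Bags: B1 = {1, 2, 4}  B2 = {1, 3, 4}  B3 = {1, 3, 5}
Tree: B1–B2, B2–B3
The largest bag has 3 vertices, giving width 2; this decomposition certifies tw(G) ≤ 2. The edges 1–2–4–3–5–1 form a cycle, so G is not a tree and its treewidth is at least 2. The upper and lower bounds meet at 2, so that is the treewidth.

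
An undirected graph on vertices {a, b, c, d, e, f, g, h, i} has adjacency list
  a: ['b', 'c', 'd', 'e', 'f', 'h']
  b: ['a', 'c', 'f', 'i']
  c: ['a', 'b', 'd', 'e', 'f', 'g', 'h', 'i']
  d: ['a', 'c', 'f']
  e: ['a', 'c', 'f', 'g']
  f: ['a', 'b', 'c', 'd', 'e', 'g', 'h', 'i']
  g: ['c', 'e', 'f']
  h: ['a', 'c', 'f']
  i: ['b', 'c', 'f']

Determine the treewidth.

3

A width-3 tree decomposition is:
Bags: B1 = {a, c, f, h}  B2 = {a, c, d, f}  B3 = {a, c, e, f}  B4 = {c, e, f, g}  B5 = {a, b, c, f}  B6 = {b, c, f, i}
Tree: B1–B2, B2–B3, B3–B4, B1–B5, B5–B6
Each bag holds 4 vertices, so the decomposition has width 3, which upper-bounds the treewidth. Conversely, {c, e, f, g} is a clique of size 4, and the vertices of any clique must share a bag in every tree decomposition; so some bag has ≥ 4 vertices and tw(G) ≥ 3. Combining the bounds, tw(G) = 3.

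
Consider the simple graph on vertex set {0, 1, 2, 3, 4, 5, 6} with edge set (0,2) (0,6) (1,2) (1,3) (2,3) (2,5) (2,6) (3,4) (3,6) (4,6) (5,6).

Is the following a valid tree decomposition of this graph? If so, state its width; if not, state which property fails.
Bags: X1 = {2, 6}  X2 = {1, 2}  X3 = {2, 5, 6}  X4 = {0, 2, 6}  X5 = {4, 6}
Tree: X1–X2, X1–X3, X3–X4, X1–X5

A tree decomposition must satisfy three properties: every vertex lies in some bag; for every edge, both endpoints lie together in some bag; and for every vertex, the bags containing it form a connected subtree. Here vertex 3 appears in no bag, so the decomposition is invalid.

No — vertex 3 appears in no bag.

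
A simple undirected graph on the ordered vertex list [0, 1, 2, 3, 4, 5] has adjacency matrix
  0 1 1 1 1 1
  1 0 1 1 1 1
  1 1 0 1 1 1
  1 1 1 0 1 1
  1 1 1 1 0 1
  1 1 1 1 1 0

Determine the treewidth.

5

A width-5 tree decomposition is:
Bags: B1 = {0, 1, 2, 3, 4, 5}
Tree: (single bag)
With just one bag of size 6, the width is 6 − 1 = 5, so tw(G) ≤ 5. For the lower bound, the 6 vertices {0, 1, 2, 3, 4, 5} are pairwise adjacent, and any tree decomposition puts a clique entirely inside one bag — forcing width ≥ 5. Combining the bounds, tw(G) = 5.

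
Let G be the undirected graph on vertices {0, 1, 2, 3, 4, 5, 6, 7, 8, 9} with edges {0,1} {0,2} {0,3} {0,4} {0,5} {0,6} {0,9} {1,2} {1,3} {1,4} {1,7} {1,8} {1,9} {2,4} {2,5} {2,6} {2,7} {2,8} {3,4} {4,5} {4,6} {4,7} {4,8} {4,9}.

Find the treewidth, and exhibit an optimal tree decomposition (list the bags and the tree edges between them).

Treewidth 3.
One optimal decomposition is:
Bags: B1 = {1, 2, 4, 8}  B2 = {0, 1, 2, 4}  B3 = {0, 1, 3, 4}  B4 = {0, 2, 4, 6}  B5 = {1, 2, 4, 7}  B6 = {0, 1, 4, 9}  B7 = {0, 2, 4, 5}
Tree: B1–B2, B2–B3, B2–B4, B2–B5, B2–B6, B2–B7

The largest bag has 4 vertices, giving width 3; this decomposition certifies tw(G) ≤ 3. Conversely, {0, 1, 4, 9} is a clique of size 4, and the vertices of any clique must share a bag in every tree decomposition; so some bag has ≥ 4 vertices and tw(G) ≥ 3. Hence tw(G) = 3 exactly.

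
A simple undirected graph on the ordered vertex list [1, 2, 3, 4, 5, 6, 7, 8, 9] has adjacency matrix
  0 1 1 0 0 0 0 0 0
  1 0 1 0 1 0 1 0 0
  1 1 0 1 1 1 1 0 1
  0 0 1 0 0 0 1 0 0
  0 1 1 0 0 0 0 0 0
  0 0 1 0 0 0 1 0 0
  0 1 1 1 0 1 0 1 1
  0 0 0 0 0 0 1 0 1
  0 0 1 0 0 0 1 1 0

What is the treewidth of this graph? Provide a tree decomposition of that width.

Every bag has size at most 3, so the width is 3 − 1 = 2 and tw(G) ≤ 2. On the other hand G contains the 3-clique {7, 8, 9}. A clique must lie in a single bag of any decomposition, so no decomposition can have width below 2. Therefore the treewidth is 2.

Treewidth 2.
Bags: B1 = {2, 3, 7}  B2 = {3, 7, 9}  B3 = {7, 8, 9}  B4 = {1, 2, 3}  B5 = {3, 4, 7}  B6 = {2, 3, 5}  B7 = {3, 6, 7}
Tree: B1–B2, B2–B3, B1–B4, B2–B5, B1–B6, B1–B7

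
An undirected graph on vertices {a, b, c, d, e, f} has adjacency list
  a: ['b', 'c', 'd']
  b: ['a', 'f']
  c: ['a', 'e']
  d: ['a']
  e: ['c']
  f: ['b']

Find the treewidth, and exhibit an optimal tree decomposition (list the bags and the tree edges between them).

Each bag holds 2 vertices, so the decomposition has width 1, which upper-bounds the treewidth. Since G has at least one edge (e.g. a–d), it is not an edgeless graph, so tw(G) ≥ 1. The upper and lower bounds meet at 1, so that is the treewidth.

Treewidth 1.
Bags: B1 = {a, d}  B2 = {a, c}  B3 = {a, b}  B4 = {b, f}  B5 = {c, e}
Tree: B1–B2, B1–B3, B3–B4, B2–B5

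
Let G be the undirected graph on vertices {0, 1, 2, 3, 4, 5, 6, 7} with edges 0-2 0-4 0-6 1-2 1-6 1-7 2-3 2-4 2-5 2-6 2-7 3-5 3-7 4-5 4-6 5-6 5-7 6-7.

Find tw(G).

3

A width-3 tree decomposition is:
Bags: B1 = {2, 4, 5, 6}  B2 = {2, 5, 6, 7}  B3 = {2, 3, 5, 7}  B4 = {1, 2, 6, 7}  B5 = {0, 2, 4, 6}
Tree: B1–B2, B2–B3, B2–B4, B1–B5
The largest bag has 4 vertices, giving width 3; this decomposition certifies tw(G) ≤ 3. For the lower bound, the 4 vertices {2, 3, 5, 7} are pairwise adjacent, and any tree decomposition puts a clique entirely inside one bag — forcing width ≥ 3. Therefore the treewidth is 3.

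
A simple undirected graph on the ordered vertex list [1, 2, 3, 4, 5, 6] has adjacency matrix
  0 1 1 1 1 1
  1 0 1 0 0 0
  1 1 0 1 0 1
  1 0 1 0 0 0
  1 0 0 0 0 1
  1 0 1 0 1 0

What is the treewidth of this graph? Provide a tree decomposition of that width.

Treewidth 2.
One optimal decomposition is:
Bags: B1 = {1, 3, 6}  B2 = {1, 3, 4}  B3 = {1, 5, 6}  B4 = {1, 2, 3}
Tree: B1–B2, B1–B3, B2–B4

Each bag holds 3 vertices, so the decomposition has width 2, which upper-bounds the treewidth. Conversely, {1, 2, 3} is a clique of size 3, and the vertices of any clique must share a bag in every tree decomposition; so some bag has ≥ 3 vertices and tw(G) ≥ 2. Combining the bounds, tw(G) = 2.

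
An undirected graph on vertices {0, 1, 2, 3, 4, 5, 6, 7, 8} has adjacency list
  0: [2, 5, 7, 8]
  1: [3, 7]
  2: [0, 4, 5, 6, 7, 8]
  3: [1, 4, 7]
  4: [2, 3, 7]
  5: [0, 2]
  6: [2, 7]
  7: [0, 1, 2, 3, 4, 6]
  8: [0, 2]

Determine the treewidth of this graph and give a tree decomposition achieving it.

Treewidth 2.
Bags: B1 = {0, 2, 7}  B2 = {2, 4, 7}  B3 = {2, 6, 7}  B4 = {3, 4, 7}  B5 = {0, 2, 5}  B6 = {0, 2, 8}  B7 = {1, 3, 7}
Tree: B1–B2, B1–B3, B2–B4, B1–B5, B5–B6, B4–B7

Every bag has size at most 3, so the width is 3 − 1 = 2 and tw(G) ≤ 2. On the other hand G contains the 3-clique {1, 3, 7}. A clique must lie in a single bag of any decomposition, so no decomposition can have width below 2. The upper and lower bounds meet at 2, so that is the treewidth.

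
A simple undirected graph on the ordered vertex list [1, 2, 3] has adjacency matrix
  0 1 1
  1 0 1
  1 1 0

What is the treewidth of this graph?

A width-2 tree decomposition is:
Bags: B1 = {1, 2, 3}
Tree: (single bag)
With just one bag of size 3, the width is 3 − 1 = 2, so tw(G) ≤ 2. On the other hand G contains the 3-clique {1, 2, 3}. A clique must lie in a single bag of any decomposition, so no decomposition can have width below 2. Hence tw(G) = 2 exactly.

2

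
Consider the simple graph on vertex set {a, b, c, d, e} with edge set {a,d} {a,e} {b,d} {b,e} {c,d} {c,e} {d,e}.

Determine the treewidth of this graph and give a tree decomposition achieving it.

The largest bag has 3 vertices, giving width 2; this decomposition certifies tw(G) ≤ 2. Conversely, {c, d, e} is a clique of size 3, and the vertices of any clique must share a bag in every tree decomposition; so some bag has ≥ 3 vertices and tw(G) ≥ 2. Therefore the treewidth is 2.

Treewidth 2.
One optimal decomposition is:
Bags: B1 = {c, d, e}  B2 = {a, d, e}  B3 = {b, d, e}
Tree: B1–B2, B1–B3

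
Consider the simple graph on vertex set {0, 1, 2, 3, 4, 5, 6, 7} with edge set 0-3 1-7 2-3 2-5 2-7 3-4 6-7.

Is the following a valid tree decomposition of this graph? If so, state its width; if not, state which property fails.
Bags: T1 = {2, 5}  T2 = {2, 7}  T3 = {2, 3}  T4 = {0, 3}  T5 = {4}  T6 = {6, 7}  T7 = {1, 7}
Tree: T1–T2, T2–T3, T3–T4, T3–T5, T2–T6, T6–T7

A tree decomposition must satisfy three properties: every vertex lies in some bag; for every edge, both endpoints lie together in some bag; and for every vertex, the bags containing it form a connected subtree. Here edge (3,4) lies in no bag, so the decomposition is invalid.

No — edge (3,4) lies in no bag.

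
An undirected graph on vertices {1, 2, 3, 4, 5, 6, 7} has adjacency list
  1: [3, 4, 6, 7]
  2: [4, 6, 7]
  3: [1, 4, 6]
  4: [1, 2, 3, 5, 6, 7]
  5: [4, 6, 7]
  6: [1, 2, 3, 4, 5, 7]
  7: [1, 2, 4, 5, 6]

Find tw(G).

3

A width-3 tree decomposition is:
Bags: B1 = {1, 4, 6, 7}  B2 = {1, 3, 4, 6}  B3 = {2, 4, 6, 7}  B4 = {4, 5, 6, 7}
Tree: B1–B2, B1–B3, B3–B4
The largest bag has 4 vertices, giving width 3; this decomposition certifies tw(G) ≤ 3. Conversely, {1, 3, 4, 6} is a clique of size 4, and the vertices of any clique must share a bag in every tree decomposition; so some bag has ≥ 4 vertices and tw(G) ≥ 3. The upper and lower bounds meet at 3, so that is the treewidth.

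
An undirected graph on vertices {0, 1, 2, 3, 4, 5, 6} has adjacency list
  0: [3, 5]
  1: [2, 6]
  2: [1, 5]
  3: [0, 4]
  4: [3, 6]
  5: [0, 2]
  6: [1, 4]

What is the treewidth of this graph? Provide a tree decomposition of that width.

Treewidth 2.
One optimal decomposition is:
Bags: B1 = {3, 4, 6}  B2 = {1, 3, 6}  B3 = {1, 2, 3}  B4 = {2, 3, 5}  B5 = {0, 3, 5}
Tree: B1–B2, B2–B3, B3–B4, B4–B5

The largest bag has 3 vertices, giving width 2; this decomposition certifies tw(G) ≤ 2. The edges 3–4–6–1–2–5–0–3 form a cycle, so G is not a tree and its treewidth is at least 2. Therefore the treewidth is 2.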